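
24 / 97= 0.25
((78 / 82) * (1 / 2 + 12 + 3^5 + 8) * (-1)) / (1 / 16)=-164424 / 41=-4010.34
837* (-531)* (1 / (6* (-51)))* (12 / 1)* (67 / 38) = 9925983 / 323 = 30730.60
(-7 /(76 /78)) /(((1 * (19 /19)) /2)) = -273 /19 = -14.37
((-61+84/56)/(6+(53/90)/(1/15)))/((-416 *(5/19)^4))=46524597/23140000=2.01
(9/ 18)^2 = 1/ 4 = 0.25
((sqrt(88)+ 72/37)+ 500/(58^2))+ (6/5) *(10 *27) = 2 *sqrt(22)+ 10147085/31117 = 335.48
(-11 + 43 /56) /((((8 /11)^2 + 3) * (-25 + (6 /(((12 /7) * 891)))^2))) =55042151373 /474581768878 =0.12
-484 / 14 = -242 / 7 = -34.57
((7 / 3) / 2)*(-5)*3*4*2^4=-1120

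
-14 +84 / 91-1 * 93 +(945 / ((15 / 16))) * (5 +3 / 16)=66598 / 13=5122.92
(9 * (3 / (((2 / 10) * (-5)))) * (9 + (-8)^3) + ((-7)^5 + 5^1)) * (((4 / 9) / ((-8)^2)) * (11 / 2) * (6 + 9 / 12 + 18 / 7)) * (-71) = 72952429 / 896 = 81420.12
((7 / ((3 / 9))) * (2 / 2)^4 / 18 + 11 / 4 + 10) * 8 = 334 / 3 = 111.33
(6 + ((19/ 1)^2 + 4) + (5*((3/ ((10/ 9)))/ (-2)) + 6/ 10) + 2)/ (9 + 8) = 7337/ 340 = 21.58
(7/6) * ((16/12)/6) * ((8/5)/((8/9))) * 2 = 14/15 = 0.93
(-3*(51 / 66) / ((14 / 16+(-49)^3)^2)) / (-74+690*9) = -204 / 7473740996046325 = -0.00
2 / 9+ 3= 29 / 9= 3.22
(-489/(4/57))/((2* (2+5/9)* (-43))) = 250857/7912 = 31.71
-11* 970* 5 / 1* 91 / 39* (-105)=13070750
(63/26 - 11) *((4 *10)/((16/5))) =-5575/52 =-107.21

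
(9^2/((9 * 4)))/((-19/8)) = -18/19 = -0.95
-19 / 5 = -3.80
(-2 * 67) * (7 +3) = -1340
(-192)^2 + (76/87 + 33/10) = 32075311/870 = 36868.17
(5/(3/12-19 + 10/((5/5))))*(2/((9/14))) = -16/9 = -1.78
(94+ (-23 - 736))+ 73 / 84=-55787 / 84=-664.13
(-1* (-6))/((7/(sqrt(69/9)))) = 2.37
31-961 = -930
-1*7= -7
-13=-13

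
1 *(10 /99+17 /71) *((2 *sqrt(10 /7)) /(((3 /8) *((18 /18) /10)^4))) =382880000 *sqrt(70) /147609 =21701.96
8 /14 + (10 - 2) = 60 /7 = 8.57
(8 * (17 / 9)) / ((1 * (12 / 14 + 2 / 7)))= 13.22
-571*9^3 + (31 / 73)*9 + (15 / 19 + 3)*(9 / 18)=-416253.28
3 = 3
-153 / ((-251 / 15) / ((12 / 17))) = 1620 / 251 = 6.45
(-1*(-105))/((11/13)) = 124.09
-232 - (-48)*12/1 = 344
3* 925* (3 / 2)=8325 / 2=4162.50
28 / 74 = 14 / 37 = 0.38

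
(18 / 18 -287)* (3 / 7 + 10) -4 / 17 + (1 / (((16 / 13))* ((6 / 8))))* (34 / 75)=-159703001 / 53550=-2982.32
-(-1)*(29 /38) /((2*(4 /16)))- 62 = -60.47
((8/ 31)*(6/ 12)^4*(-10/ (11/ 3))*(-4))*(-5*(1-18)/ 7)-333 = -789771/ 2387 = -330.86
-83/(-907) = 0.09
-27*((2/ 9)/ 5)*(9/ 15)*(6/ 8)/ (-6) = 9/ 100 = 0.09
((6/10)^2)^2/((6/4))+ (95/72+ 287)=12978263/45000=288.41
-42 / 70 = -3 / 5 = -0.60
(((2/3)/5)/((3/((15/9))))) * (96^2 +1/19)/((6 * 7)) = 25015/1539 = 16.25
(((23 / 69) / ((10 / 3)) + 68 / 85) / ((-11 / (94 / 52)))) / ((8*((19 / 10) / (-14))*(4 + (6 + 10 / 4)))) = 0.01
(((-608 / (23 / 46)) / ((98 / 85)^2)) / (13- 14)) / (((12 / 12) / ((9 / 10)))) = 1976760 / 2401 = 823.31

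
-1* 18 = -18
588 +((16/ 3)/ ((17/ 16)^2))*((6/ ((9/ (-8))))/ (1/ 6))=378724/ 867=436.82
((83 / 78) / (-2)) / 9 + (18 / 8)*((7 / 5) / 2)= 21283 / 14040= 1.52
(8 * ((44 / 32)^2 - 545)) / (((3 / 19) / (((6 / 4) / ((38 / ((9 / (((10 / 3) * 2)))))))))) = -938493 / 640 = -1466.40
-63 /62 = -1.02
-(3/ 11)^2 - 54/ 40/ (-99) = -147/ 2420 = -0.06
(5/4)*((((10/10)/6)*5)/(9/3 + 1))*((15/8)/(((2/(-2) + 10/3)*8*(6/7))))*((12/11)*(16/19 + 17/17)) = 13125/214016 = 0.06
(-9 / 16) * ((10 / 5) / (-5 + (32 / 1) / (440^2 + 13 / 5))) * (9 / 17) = 78409053 / 658227080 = 0.12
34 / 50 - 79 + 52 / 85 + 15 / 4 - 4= -132529 / 1700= -77.96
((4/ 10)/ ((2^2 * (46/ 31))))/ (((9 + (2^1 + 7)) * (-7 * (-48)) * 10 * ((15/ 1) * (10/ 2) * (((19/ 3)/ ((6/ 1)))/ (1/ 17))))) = 31/ 37442160000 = 0.00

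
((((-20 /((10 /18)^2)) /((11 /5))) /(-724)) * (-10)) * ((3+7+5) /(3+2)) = -2430 /1991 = -1.22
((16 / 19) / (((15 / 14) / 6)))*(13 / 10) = 2912 / 475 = 6.13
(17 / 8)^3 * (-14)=-34391 / 256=-134.34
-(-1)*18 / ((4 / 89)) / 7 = 801 / 14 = 57.21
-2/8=-1/4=-0.25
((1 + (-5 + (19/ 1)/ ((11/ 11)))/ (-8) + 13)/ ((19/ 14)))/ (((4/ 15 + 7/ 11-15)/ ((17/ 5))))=-192423/ 88388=-2.18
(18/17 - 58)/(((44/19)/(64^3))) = -109576192/17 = -6445658.35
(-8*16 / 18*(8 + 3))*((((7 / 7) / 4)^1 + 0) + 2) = -176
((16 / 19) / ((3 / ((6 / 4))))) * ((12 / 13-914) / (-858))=47480 / 105963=0.45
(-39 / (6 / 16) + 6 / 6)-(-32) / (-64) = -207 / 2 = -103.50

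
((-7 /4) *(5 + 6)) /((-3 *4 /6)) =77 /8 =9.62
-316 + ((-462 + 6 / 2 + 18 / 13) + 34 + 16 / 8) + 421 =-4116 / 13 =-316.62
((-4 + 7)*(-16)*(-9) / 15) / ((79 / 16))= 2304 / 395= 5.83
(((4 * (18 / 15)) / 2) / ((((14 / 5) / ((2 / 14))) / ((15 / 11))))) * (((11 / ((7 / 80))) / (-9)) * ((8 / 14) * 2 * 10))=-64000 / 2401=-26.66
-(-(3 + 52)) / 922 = 55 / 922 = 0.06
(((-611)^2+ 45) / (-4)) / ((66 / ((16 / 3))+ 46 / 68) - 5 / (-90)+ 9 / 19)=-310107132 / 45119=-6873.09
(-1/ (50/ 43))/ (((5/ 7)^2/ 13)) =-27391/ 1250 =-21.91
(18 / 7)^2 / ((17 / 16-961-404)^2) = 82944 / 23335923121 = 0.00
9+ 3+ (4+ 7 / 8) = 135 / 8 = 16.88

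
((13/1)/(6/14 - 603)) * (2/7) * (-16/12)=52/6327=0.01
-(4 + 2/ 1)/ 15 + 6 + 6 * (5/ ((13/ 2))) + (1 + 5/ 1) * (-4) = -896/ 65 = -13.78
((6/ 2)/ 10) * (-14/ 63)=-1/ 15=-0.07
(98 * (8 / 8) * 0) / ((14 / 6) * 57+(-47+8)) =0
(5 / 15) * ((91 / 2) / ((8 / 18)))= 34.12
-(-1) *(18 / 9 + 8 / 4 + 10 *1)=14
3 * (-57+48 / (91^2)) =-1415907 / 8281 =-170.98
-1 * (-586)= 586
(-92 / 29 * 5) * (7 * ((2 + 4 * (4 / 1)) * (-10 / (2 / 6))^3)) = 1564920000 / 29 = 53962758.62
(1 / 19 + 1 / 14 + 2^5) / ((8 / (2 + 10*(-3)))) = -8545 / 76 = -112.43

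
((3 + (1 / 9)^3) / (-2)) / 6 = -547 / 2187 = -0.25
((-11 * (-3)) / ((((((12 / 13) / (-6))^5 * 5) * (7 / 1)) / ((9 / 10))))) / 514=-110274021 / 5756800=-19.16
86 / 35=2.46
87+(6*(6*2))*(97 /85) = 169.16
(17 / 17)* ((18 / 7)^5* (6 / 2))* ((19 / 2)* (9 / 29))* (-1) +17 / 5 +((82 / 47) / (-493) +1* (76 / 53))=-3521516863037 / 3558630145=-989.57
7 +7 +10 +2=26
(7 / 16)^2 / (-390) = -49 / 99840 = -0.00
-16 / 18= -0.89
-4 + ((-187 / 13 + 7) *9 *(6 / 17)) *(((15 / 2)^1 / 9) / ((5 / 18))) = -16436 / 221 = -74.37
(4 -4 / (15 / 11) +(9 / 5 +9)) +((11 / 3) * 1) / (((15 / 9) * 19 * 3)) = 1131 / 95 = 11.91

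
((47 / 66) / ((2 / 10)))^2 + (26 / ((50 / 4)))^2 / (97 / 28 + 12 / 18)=12966326291 / 944707500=13.73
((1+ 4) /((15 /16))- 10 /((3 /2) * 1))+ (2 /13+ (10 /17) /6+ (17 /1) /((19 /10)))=33029 /4199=7.87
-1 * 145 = -145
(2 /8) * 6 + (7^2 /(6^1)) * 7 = 176 /3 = 58.67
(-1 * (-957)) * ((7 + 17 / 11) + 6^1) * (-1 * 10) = -139200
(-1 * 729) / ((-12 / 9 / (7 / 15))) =5103 / 20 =255.15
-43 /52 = -0.83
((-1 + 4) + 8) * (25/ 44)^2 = 625/ 176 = 3.55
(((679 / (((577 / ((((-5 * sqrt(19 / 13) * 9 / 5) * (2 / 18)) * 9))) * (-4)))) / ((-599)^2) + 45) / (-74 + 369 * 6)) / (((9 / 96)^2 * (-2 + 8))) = 21728 * sqrt(247) / 4319642913105 + 128 / 321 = 0.40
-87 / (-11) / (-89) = -87 / 979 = -0.09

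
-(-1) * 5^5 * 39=121875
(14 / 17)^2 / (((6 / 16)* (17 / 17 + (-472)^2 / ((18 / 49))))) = 4704 / 1577424713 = 0.00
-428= -428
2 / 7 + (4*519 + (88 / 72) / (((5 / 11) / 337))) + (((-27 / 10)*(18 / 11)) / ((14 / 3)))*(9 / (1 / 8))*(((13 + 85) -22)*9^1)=-4320683 / 99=-43643.26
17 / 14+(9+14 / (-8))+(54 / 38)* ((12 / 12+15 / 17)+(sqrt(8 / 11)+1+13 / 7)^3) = 733968* sqrt(22) / 112651+259051197 / 4874716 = 83.70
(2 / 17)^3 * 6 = 48 / 4913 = 0.01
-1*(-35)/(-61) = -0.57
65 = 65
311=311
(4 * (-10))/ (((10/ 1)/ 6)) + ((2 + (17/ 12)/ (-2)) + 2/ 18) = -1627/ 72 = -22.60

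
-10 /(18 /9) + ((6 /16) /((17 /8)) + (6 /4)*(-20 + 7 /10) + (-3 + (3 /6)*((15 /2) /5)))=-3062 /85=-36.02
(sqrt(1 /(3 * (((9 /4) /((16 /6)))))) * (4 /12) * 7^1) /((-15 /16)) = -448 * sqrt(2) /405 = -1.56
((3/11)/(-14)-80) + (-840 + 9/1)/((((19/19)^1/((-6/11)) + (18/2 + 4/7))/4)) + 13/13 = -25454557/50050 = -508.58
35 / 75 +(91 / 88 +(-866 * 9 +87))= -10171259 / 1320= -7705.50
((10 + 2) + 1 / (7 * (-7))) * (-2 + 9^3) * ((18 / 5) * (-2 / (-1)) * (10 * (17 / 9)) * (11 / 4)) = 159604126 / 49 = 3257227.06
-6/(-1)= 6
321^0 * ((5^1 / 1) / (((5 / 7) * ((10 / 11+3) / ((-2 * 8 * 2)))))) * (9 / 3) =-7392 / 43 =-171.91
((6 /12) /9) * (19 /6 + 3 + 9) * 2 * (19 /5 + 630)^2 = 913873051 /1350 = 676943.00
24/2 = 12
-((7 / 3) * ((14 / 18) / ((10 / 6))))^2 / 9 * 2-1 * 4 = -77702 / 18225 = -4.26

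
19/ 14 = 1.36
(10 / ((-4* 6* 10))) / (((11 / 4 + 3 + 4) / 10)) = -5 / 117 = -0.04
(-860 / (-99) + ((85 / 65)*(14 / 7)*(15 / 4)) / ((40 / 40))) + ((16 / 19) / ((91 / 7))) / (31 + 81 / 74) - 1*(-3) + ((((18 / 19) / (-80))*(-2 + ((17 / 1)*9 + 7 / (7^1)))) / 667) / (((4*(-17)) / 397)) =56665412452421 / 2634089386500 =21.51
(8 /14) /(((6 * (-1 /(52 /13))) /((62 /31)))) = -16 /21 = -0.76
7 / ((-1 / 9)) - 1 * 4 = -67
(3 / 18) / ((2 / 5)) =5 / 12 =0.42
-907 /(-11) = 907 /11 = 82.45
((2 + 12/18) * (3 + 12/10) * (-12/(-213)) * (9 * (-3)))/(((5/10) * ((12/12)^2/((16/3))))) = -64512/355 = -181.72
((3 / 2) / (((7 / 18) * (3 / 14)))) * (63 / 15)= 378 / 5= 75.60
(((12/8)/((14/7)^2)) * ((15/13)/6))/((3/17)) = 85/208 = 0.41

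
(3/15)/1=1/5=0.20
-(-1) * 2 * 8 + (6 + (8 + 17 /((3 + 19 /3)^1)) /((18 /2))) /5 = 21947 /1260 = 17.42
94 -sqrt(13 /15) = 94 -sqrt(195) /15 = 93.07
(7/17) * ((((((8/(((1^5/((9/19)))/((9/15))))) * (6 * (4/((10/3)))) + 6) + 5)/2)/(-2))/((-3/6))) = 91007/16150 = 5.64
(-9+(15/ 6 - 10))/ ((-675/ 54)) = 33/ 25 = 1.32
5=5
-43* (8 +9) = -731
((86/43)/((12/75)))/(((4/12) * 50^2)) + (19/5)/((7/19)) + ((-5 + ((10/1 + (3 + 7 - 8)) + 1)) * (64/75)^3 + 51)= 1566344887/23625000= 66.30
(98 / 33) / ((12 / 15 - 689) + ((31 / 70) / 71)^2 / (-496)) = -0.00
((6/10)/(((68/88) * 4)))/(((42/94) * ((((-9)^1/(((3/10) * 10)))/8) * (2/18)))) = -6204/595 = -10.43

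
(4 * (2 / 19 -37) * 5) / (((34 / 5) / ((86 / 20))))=-150715 / 323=-466.61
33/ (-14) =-33/ 14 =-2.36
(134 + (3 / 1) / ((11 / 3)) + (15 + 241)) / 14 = 4299 / 154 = 27.92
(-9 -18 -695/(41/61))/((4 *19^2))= -21751/29602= -0.73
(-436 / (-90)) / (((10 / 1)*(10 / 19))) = 2071 / 2250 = 0.92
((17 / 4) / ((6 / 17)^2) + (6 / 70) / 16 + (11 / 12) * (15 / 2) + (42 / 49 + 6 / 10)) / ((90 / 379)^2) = 548852261 / 729000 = 752.88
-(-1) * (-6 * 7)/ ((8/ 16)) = -84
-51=-51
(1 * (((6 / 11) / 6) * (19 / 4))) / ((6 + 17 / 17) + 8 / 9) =171 / 3124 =0.05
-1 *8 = -8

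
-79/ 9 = -8.78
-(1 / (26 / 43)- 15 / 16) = -0.72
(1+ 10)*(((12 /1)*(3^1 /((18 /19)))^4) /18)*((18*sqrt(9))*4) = 1433531 /9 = 159281.22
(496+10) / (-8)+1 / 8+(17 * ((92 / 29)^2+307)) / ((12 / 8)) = 3530.27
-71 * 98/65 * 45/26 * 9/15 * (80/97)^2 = -75.61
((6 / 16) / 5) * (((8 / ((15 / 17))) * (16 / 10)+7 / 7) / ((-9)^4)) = 1163 / 6561000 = 0.00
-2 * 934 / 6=-934 / 3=-311.33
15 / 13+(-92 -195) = -3716 / 13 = -285.85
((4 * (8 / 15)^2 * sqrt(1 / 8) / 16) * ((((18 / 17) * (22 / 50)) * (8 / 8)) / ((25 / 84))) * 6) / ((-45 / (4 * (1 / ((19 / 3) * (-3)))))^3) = 0.00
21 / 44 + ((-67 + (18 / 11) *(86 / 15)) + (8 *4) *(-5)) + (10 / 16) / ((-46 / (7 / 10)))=-8790249 / 40480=-217.15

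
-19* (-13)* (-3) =-741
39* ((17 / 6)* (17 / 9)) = 208.72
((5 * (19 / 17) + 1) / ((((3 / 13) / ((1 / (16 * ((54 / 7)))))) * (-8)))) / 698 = -637 / 15378336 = -0.00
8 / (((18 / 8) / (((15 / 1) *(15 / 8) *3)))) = 300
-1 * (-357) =357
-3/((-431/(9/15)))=9/2155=0.00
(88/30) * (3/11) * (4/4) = 4/5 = 0.80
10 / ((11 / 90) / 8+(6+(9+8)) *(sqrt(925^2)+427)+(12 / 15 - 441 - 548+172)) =0.00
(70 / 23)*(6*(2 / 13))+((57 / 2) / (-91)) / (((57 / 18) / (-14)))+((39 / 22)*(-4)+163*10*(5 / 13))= 2052422 / 3289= 624.03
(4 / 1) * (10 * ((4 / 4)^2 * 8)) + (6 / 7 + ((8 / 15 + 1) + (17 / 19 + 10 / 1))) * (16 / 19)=12553664 / 37905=331.19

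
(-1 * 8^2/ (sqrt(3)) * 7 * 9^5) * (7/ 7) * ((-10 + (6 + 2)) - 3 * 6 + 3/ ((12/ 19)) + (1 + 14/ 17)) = 2012704848 * sqrt(3)/ 17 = 205065121.02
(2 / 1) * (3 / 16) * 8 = 3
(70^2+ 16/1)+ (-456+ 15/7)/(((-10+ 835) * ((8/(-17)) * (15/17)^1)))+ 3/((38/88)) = 7204210323/1463000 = 4924.27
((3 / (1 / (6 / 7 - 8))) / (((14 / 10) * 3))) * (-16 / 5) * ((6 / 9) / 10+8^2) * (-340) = -52278400 / 147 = -355635.37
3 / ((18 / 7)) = 7 / 6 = 1.17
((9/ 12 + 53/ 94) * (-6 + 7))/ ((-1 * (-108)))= 247/ 20304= 0.01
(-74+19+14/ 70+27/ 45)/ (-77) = 271/ 385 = 0.70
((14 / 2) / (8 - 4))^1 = 7 / 4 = 1.75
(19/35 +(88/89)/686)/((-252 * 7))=-9231/29916460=-0.00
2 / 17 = 0.12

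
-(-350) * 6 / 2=1050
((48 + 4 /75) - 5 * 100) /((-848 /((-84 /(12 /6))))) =-29659 /1325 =-22.38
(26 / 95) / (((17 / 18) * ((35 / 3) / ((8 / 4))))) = 2808 / 56525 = 0.05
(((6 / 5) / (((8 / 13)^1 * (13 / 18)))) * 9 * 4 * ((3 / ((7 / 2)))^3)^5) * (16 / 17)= 3656158440062976 / 403542728345155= 9.06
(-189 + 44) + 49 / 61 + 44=-6112 / 61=-100.20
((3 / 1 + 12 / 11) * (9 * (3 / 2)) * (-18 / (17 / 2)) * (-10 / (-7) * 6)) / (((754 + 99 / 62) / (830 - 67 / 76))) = -1281627708300 / 1165131737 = -1099.99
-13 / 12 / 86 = -13 / 1032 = -0.01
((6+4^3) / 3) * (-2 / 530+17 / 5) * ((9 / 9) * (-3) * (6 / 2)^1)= -37800 / 53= -713.21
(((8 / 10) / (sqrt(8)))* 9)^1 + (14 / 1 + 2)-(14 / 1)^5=-537808 + 9* sqrt(2) / 5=-537805.45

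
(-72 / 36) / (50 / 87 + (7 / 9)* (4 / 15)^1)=-3915 / 1531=-2.56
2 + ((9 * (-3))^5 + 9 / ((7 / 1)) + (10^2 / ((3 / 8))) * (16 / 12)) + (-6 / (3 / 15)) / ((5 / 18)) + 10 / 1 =-903964708 / 63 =-14348646.16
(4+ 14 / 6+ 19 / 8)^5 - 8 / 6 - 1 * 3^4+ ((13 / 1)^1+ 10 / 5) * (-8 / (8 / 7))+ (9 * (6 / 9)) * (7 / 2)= 397453770257 / 7962624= 49914.92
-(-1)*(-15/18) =-5/6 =-0.83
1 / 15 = 0.07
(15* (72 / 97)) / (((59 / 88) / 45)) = 4276800 / 5723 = 747.30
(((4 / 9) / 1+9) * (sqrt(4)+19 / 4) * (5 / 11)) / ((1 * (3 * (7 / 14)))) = 425 / 22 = 19.32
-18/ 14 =-9/ 7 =-1.29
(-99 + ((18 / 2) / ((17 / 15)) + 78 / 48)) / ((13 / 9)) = -109467 / 1768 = -61.92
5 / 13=0.38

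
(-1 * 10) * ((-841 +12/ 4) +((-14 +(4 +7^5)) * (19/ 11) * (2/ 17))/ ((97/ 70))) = -26799580/ 1649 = -16252.02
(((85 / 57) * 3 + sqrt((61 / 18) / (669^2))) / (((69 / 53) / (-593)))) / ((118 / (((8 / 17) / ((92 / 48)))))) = -2514320 / 593009 - 251432 * sqrt(122) / 1064888109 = -4.24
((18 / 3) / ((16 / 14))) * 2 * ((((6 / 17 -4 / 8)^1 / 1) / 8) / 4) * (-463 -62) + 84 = 237909 / 2176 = 109.33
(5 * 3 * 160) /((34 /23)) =27600 /17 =1623.53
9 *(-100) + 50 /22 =-9875 /11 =-897.73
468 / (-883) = -468 / 883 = -0.53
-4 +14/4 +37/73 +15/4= 1097/292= 3.76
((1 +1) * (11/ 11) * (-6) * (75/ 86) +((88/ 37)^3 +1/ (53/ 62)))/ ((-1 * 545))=-480041536/ 62913811915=-0.01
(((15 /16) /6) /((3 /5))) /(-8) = -25 /768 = -0.03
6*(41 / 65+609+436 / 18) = 741608 / 195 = 3803.12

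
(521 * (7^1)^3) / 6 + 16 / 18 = 29784.72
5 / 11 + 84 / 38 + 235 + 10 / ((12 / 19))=317887 / 1254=253.50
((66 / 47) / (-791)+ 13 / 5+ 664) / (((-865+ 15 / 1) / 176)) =-10904133768 / 79001125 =-138.03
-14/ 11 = -1.27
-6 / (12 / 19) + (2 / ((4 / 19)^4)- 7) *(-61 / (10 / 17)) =-26845177 / 256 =-104863.97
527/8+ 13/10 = 67.18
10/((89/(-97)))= -970/89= -10.90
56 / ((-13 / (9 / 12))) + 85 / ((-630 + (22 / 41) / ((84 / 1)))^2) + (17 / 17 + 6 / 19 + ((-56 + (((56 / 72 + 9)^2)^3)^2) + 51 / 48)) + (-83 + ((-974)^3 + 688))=1001893968107728216397655077860577316103 / 1313607547805018914995526512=762704180393.79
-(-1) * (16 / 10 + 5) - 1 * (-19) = 128 / 5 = 25.60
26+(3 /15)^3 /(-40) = 129999 /5000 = 26.00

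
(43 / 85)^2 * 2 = 3698 / 7225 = 0.51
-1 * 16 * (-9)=144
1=1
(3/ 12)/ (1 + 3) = 1/ 16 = 0.06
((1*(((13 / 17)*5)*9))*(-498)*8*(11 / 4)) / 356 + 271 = -1192292 / 1513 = -788.03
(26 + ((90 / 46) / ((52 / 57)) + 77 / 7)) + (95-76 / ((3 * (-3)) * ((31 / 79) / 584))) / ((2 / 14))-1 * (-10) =29593343635 / 333684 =88686.73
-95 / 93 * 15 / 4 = -475 / 124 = -3.83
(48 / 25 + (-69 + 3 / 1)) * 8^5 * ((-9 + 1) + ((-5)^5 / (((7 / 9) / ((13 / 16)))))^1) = 1202517282816 / 175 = 6871527330.38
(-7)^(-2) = 1 / 49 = 0.02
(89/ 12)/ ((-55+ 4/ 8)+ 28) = -89/ 318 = -0.28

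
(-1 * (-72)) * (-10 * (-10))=7200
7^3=343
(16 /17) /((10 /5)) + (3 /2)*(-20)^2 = 10208 /17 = 600.47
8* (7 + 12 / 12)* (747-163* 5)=-4352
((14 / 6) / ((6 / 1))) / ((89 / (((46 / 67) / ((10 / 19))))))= 3059 / 536670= 0.01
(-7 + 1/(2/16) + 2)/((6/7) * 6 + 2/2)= 21/43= 0.49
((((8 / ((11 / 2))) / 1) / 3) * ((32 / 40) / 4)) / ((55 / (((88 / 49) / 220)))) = 32 / 2223375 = 0.00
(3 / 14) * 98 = 21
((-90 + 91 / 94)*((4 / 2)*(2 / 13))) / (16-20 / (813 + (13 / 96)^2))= -62707050713 / 36568384216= -1.71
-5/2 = -2.50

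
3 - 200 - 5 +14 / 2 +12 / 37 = -7203 / 37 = -194.68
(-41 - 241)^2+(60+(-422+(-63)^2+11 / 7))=581928 / 7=83132.57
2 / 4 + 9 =19 / 2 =9.50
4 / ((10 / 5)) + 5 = 7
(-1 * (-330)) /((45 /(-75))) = -550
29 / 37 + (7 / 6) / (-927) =161039 / 205794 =0.78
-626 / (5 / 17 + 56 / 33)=-351186 / 1117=-314.40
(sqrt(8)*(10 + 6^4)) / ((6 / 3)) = 1306*sqrt(2) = 1846.96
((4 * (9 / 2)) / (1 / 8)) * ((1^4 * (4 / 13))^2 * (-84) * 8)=-1548288 / 169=-9161.47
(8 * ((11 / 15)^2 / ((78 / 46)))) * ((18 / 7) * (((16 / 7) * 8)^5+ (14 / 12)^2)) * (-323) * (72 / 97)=-3197818090.77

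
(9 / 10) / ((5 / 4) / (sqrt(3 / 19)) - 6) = -1296 / 6265 - 18 * sqrt(57) / 1253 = -0.32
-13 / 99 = -0.13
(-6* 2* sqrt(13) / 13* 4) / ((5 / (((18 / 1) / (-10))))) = 432* sqrt(13) / 325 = 4.79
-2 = -2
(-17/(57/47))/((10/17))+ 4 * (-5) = -24983/570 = -43.83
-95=-95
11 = 11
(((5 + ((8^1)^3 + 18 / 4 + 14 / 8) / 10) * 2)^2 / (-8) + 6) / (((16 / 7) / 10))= -36031303 / 5120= -7037.36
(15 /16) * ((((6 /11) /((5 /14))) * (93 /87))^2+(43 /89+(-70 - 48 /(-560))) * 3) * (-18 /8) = 4399724722527 /10143536480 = 433.75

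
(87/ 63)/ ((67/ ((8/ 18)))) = 116/ 12663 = 0.01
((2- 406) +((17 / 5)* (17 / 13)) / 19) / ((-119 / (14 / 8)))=5.94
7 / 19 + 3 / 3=26 / 19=1.37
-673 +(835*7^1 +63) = 5235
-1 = -1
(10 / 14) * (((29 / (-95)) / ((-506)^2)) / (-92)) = 29 / 3132856496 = 0.00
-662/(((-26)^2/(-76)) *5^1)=14.89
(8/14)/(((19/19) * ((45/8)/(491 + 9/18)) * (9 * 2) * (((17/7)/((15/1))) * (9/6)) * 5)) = 15728/6885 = 2.28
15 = 15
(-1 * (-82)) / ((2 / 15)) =615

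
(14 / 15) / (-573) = -14 / 8595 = -0.00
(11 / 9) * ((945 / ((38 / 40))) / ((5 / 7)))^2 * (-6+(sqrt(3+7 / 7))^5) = 61630544.04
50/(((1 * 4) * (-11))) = -25/22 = -1.14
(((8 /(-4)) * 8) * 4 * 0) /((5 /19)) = 0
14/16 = 7/8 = 0.88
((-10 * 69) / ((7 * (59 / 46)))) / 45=-2116 / 1239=-1.71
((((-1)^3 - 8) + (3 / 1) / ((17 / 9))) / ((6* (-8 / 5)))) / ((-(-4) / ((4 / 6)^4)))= 35 / 918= 0.04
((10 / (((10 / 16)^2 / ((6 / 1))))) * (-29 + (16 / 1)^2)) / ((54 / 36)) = 116224 / 5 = 23244.80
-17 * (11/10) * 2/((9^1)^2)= -0.46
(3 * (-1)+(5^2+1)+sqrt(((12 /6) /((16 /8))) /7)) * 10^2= 100 * sqrt(7) /7+2300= 2337.80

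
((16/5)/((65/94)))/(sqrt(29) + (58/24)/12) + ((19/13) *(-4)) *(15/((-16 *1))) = 31186944 *sqrt(29)/195163475 + 146671071/26919100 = 6.31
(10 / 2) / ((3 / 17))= 85 / 3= 28.33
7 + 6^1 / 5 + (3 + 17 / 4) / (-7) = 1003 / 140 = 7.16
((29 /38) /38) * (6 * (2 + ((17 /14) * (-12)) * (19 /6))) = -26883 /5054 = -5.32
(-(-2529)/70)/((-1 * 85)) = -2529/5950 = -0.43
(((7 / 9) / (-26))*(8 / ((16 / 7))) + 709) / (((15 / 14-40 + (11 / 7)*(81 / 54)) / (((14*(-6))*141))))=229582.39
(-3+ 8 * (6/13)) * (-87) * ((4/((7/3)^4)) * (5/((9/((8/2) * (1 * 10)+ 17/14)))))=-186.10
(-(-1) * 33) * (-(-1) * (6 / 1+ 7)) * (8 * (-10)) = -34320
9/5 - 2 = -1/5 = -0.20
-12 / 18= -2 / 3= -0.67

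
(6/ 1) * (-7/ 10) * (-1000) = 4200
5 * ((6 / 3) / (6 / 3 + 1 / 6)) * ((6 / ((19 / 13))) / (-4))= -90 / 19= -4.74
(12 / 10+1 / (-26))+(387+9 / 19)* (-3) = -2868311 / 2470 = -1161.26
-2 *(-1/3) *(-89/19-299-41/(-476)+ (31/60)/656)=-27018021349/133489440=-202.40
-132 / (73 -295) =22 / 37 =0.59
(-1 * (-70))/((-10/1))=-7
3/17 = 0.18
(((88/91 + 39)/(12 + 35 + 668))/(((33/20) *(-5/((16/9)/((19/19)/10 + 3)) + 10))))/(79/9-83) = -349152/980100121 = -0.00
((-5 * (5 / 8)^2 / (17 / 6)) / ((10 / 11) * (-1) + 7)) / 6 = -1375 / 72896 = -0.02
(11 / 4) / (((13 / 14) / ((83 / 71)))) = 6391 / 1846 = 3.46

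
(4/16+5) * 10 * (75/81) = 875/18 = 48.61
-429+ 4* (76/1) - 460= -585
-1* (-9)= 9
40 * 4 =160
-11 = -11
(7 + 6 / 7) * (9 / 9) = 55 / 7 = 7.86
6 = 6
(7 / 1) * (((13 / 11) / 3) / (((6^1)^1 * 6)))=91 / 1188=0.08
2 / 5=0.40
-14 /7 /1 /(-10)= 1 /5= 0.20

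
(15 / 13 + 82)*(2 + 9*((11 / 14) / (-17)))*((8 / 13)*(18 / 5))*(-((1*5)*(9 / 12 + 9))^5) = -1223843544714375 / 15232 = -80346871370.43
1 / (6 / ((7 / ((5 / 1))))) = 7 / 30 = 0.23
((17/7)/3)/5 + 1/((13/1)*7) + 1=1601/1365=1.17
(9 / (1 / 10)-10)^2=6400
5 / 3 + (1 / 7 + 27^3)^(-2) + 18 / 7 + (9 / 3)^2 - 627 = -244683223183807 / 398661470004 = -613.76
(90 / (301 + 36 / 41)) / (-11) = -3690 / 136147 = -0.03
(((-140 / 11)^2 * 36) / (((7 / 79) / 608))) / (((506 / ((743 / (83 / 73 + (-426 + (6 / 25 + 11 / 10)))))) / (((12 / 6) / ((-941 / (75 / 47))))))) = 7404274368000000 / 15736625538073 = 470.51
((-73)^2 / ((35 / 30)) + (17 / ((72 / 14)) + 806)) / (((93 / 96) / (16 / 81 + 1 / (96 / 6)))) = 456638033 / 316386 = 1443.29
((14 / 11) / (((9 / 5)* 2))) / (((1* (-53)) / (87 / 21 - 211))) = 7240 / 5247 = 1.38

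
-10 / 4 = -5 / 2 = -2.50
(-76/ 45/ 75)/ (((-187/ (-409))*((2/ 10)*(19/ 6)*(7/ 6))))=-6544/ 98175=-0.07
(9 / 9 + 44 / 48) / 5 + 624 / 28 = 22.67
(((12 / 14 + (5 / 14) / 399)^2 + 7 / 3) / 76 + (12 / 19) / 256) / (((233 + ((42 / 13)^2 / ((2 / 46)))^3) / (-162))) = -17659994517503559 / 35195691719666484062560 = -0.00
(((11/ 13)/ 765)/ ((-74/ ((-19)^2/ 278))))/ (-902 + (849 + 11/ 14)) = 27797/ 74777111370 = 0.00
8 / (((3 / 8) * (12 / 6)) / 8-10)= -256 / 317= -0.81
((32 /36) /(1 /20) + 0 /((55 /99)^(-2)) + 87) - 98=6.78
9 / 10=0.90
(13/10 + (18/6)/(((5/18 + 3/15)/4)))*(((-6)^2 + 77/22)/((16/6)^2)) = 8076249/55040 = 146.73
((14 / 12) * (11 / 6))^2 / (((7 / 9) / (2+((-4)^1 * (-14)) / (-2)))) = -11011 / 72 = -152.93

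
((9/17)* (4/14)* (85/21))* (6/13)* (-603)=-108540/637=-170.39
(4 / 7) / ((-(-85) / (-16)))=-64 / 595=-0.11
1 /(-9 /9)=-1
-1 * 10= -10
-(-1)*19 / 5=19 / 5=3.80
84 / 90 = 14 / 15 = 0.93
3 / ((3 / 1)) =1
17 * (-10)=-170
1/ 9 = 0.11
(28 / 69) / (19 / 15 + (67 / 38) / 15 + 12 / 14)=37240 / 205689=0.18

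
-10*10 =-100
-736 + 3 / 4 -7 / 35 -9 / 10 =-14727 / 20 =-736.35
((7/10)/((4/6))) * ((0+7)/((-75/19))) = -931/500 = -1.86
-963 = -963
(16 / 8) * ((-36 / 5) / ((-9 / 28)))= 224 / 5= 44.80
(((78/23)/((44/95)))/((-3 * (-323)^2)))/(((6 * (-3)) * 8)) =65/400096224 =0.00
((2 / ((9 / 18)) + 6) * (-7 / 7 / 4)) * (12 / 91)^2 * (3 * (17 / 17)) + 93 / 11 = 758253 / 91091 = 8.32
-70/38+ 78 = 1447/19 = 76.16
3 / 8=0.38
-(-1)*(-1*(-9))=9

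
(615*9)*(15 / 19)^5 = 4203140625 / 2476099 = 1697.48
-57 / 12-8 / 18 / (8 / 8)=-187 / 36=-5.19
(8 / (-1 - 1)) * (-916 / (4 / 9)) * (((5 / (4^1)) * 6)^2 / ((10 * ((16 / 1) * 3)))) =30915 / 32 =966.09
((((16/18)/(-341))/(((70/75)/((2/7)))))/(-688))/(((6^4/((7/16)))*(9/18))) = 5/6385091328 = 0.00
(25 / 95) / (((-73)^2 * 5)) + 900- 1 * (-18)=92948419 / 101251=918.00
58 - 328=-270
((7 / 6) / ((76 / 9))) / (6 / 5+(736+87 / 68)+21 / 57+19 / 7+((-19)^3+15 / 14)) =-0.00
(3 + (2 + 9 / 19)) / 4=26 / 19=1.37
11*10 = 110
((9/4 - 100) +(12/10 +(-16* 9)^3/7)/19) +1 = -59976867/2660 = -22547.69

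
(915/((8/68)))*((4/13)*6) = 186660/13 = 14358.46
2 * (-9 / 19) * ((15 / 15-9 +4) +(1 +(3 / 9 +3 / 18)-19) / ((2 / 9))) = 78.39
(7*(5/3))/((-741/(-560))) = 19600/2223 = 8.82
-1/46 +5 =229/46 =4.98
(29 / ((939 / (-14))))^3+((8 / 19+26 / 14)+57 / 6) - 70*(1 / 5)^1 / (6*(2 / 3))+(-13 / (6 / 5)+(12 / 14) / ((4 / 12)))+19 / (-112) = -412596150115 / 1761847848432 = -0.23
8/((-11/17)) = -136/11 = -12.36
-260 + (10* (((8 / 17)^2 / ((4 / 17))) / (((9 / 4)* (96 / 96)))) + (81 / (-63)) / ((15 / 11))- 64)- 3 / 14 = -320.97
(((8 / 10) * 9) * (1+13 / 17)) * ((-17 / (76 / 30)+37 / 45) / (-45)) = 40276 / 24225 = 1.66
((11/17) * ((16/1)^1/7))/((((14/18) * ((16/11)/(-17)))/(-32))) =34848/49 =711.18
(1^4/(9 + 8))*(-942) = -942/17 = -55.41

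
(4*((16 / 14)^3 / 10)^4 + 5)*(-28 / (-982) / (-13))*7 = -0.08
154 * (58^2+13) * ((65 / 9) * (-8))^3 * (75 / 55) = -33238325120000 / 243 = -136783230946.50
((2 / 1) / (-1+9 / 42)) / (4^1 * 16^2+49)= -0.00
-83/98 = -0.85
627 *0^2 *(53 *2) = 0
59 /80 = 0.74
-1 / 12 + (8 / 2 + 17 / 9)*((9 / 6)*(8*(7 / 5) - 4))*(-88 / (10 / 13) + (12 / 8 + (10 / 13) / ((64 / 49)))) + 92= -109996639 / 15600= -7051.07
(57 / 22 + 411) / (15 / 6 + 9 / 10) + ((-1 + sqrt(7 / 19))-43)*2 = 2*sqrt(133) / 19 + 12583 / 374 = 34.86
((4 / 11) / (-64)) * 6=-3 / 88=-0.03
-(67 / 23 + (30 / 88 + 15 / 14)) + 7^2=316475 / 7084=44.67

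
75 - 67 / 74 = 5483 / 74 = 74.09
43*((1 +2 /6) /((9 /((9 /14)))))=86 /21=4.10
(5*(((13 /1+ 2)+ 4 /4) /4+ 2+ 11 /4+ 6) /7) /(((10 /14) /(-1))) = -59 /4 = -14.75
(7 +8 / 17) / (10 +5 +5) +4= 1487 / 340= 4.37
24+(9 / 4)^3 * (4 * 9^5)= 43047105 / 16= 2690444.06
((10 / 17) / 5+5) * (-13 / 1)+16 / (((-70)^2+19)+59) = -2814923 / 42313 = -66.53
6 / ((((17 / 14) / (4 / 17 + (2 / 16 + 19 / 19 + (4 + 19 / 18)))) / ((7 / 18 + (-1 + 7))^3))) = 83604019625 / 10112688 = 8267.24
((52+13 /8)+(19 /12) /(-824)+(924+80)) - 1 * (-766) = 18031985 /9888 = 1823.62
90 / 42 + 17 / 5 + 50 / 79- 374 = -367.82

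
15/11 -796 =-794.64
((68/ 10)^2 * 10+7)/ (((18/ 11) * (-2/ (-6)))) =25817/ 30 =860.57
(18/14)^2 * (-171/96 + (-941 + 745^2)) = 1436181111/1568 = 915931.83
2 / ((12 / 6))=1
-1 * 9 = -9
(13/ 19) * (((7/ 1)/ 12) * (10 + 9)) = 91/ 12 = 7.58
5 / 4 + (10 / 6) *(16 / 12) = 125 / 36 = 3.47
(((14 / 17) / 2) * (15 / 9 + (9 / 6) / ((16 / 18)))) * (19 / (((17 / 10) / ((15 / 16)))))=535325 / 36992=14.47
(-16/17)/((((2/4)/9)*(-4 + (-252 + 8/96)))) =3456/52207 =0.07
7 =7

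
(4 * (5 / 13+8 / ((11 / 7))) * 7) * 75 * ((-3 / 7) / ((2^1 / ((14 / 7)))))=-4927.97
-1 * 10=-10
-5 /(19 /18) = -90 /19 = -4.74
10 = 10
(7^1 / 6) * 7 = 49 / 6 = 8.17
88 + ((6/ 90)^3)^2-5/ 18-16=1633921877/ 22781250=71.72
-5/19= -0.26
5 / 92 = 0.05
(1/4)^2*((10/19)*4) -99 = -3757/38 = -98.87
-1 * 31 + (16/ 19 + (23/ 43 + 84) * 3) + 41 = 216053/ 817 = 264.45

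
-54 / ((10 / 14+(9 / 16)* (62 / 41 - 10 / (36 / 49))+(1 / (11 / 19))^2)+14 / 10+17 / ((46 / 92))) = -300041280 / 179425333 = -1.67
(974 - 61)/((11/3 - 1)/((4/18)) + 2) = 913/14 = 65.21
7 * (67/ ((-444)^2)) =0.00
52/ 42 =26/ 21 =1.24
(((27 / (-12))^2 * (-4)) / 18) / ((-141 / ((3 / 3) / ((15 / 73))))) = 73 / 1880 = 0.04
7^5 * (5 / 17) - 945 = 67970 / 17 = 3998.24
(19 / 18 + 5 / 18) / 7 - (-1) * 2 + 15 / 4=499 / 84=5.94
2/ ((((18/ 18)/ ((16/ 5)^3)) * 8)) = 1024/ 125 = 8.19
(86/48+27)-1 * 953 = -924.21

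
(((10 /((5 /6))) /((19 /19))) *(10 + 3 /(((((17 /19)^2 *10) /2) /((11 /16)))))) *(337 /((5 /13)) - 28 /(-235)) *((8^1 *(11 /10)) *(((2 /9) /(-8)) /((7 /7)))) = -36714682147 /1358300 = -27029.88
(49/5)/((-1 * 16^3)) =-0.00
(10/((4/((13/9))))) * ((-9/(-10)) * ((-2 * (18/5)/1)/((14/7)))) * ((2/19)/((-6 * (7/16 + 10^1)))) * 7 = 2184/15865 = 0.14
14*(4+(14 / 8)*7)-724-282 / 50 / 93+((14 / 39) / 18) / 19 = -5132911711 / 10336950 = -496.56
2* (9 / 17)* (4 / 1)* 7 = 504 / 17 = 29.65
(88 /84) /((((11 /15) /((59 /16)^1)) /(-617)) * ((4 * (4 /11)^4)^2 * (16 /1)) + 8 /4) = 39016531725215 /74485166496769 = 0.52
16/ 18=8/ 9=0.89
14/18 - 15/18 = -1/18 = -0.06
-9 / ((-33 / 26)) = 7.09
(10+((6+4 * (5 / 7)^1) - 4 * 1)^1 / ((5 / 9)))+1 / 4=2659 / 140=18.99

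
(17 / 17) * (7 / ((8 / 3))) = 21 / 8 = 2.62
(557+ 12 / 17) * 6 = 56886 / 17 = 3346.24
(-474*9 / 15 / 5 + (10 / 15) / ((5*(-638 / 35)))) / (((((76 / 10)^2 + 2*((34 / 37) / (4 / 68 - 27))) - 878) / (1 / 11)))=11531998717 / 1829190342276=0.01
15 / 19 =0.79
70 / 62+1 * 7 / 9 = 1.91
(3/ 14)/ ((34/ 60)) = 0.38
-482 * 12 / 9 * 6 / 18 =-214.22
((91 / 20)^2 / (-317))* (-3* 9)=223587 / 126800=1.76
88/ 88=1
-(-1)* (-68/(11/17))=-1156/11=-105.09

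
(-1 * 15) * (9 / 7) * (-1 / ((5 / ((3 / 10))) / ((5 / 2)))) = 81 / 28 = 2.89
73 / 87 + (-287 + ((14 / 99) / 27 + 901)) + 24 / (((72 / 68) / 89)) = 2632.18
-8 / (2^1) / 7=-4 / 7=-0.57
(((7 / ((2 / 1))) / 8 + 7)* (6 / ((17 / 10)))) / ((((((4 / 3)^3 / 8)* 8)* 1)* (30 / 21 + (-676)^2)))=19845 / 818903552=0.00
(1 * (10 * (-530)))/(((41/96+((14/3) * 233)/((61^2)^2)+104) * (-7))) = 7044763900800/971632622863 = 7.25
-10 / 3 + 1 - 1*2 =-13 / 3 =-4.33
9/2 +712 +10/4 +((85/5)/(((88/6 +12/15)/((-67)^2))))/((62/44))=15177169/3596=4220.57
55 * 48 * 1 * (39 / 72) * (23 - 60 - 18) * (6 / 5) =-94380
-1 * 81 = -81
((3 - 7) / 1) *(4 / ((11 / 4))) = -64 / 11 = -5.82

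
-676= -676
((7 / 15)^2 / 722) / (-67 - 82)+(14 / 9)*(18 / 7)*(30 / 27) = 35859317 / 8068350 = 4.44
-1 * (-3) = 3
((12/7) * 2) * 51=1224/7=174.86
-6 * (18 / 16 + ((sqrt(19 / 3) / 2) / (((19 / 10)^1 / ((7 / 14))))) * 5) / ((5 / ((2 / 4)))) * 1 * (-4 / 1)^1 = 27 / 10 + 10 * sqrt(57) / 19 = 6.67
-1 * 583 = -583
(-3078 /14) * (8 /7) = -12312 /49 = -251.27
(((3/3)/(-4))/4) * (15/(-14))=15/224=0.07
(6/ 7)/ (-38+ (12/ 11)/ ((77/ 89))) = -363/ 15559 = -0.02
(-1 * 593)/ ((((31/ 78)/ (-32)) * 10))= 740064/ 155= 4774.61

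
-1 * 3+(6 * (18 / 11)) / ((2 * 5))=-111 / 55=-2.02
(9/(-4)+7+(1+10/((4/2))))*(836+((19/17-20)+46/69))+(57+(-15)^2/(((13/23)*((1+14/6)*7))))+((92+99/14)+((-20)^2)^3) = 1188262413511/18564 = 64008964.31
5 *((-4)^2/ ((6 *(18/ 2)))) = 40/ 27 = 1.48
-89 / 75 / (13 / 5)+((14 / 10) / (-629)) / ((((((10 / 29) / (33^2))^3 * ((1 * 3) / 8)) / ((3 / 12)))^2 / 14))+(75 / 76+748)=-4002460406973513678194710900931 / 291305625000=-13739729217290306969.51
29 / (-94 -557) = -29 / 651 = -0.04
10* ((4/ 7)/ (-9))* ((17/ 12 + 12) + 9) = -2690/ 189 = -14.23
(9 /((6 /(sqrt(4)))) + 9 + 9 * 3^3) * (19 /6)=1615 /2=807.50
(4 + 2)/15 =2/5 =0.40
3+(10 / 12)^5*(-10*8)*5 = -76667 / 486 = -157.75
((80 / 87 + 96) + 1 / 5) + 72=73567 / 435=169.12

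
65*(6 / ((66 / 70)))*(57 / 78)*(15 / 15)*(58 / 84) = 13775 / 66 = 208.71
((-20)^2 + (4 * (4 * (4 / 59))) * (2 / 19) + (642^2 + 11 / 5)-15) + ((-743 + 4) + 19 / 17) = 39239642852 / 95285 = 411813.43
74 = 74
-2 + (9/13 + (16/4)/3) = 1/39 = 0.03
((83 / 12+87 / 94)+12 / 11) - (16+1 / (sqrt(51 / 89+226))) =-43843 / 6204 - sqrt(1794685) / 20165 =-7.13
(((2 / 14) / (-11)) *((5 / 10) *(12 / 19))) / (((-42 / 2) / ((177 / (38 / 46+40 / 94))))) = 0.03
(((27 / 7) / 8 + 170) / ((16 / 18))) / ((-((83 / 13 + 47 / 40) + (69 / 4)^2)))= -5584995 / 8885156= -0.63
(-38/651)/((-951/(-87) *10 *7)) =-551/7222845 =-0.00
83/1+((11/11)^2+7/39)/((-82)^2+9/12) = 87072247/1049061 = 83.00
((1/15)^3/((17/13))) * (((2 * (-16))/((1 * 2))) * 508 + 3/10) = -1.84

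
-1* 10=-10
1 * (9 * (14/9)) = 14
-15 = -15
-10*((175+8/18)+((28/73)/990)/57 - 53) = -504396448/411939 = -1224.44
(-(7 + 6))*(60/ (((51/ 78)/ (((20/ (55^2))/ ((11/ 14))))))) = -227136/ 22627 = -10.04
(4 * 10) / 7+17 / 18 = 839 / 126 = 6.66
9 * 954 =8586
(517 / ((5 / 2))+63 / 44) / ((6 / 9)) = 137433 / 440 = 312.35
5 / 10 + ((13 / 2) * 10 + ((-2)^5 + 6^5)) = 15619 / 2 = 7809.50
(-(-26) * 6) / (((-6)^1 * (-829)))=26 / 829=0.03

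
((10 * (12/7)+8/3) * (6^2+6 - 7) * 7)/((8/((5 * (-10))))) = -91000/3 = -30333.33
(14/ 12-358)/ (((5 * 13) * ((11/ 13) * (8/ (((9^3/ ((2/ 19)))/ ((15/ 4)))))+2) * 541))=-3294999/ 650617420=-0.01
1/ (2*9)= 1/ 18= 0.06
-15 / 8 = -1.88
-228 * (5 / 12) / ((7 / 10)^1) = -950 / 7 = -135.71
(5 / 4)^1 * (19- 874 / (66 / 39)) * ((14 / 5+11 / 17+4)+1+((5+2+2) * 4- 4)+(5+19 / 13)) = -70908912 / 2431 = -29168.62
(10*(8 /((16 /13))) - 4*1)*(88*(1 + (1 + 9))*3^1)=177144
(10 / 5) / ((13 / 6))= 12 / 13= 0.92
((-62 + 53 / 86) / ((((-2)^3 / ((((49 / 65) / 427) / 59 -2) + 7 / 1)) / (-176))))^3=-313354879289669728979326592483112 / 1017866864488012040125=-307854484925.48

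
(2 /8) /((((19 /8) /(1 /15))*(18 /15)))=1 /171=0.01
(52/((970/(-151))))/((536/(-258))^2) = -32666283/17417320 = -1.88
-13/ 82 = -0.16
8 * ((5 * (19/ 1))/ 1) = 760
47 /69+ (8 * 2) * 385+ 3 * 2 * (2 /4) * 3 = 425708 /69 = 6169.68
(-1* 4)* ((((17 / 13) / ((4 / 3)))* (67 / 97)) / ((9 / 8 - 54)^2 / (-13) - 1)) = 3264 / 260251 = 0.01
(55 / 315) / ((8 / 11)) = 121 / 504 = 0.24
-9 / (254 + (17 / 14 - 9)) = -14 / 383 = -0.04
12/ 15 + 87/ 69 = 237/ 115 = 2.06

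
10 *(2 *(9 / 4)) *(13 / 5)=117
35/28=5/4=1.25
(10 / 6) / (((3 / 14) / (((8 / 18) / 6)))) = 140 / 243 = 0.58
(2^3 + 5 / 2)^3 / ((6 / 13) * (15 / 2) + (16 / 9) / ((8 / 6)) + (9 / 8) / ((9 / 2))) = 361179 / 1574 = 229.47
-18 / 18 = -1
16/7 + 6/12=39/14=2.79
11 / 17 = 0.65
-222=-222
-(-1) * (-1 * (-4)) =4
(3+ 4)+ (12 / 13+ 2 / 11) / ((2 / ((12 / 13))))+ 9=30692 / 1859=16.51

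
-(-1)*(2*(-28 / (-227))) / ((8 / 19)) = 133 / 227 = 0.59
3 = 3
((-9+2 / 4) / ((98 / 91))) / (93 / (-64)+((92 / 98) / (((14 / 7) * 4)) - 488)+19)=24752 / 1474973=0.02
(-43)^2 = 1849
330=330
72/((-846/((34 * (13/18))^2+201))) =-260488/3807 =-68.42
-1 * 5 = -5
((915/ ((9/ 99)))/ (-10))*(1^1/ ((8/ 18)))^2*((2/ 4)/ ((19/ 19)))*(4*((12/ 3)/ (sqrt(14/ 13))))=-163053*sqrt(182)/ 56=-39280.45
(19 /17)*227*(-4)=-17252 /17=-1014.82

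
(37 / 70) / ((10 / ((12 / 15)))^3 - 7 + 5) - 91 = -49714517 / 546315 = -91.00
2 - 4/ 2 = 0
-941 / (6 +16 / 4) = -94.10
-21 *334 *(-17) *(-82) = -9777516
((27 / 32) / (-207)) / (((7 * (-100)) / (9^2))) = 243 / 515200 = 0.00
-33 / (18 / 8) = -14.67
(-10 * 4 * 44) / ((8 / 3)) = -660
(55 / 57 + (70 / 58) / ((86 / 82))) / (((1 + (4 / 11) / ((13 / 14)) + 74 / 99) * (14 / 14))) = 64513020 / 65226829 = 0.99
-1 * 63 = -63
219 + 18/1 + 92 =329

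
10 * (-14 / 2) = -70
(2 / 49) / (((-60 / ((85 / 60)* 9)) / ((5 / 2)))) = -17 / 784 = -0.02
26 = 26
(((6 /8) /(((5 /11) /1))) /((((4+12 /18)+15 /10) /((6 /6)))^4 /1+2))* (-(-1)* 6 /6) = 10692 /9383765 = 0.00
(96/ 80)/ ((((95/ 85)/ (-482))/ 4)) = -196656/ 95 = -2070.06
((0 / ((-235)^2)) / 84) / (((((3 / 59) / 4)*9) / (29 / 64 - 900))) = 0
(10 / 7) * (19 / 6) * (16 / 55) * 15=1520 / 77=19.74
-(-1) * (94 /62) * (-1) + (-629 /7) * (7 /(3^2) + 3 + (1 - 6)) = 211528 /1953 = 108.31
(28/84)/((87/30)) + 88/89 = 8546/7743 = 1.10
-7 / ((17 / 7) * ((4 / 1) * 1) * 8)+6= 3215 / 544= 5.91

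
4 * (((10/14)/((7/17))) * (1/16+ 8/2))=5525/196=28.19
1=1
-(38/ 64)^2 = -361/ 1024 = -0.35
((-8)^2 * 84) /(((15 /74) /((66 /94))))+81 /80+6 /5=18623.76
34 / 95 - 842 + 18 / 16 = -638793 / 760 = -840.52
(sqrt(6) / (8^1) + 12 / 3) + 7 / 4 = sqrt(6) / 8 + 23 / 4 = 6.06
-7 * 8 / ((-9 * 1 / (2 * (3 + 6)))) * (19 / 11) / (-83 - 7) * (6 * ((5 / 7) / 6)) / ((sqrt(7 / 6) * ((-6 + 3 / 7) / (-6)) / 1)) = -304 * sqrt(42) / 1287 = -1.53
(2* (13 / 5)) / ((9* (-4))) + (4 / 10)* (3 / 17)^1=-113 / 1530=-0.07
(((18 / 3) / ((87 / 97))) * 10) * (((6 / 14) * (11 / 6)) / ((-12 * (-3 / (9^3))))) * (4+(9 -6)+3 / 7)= 11235510 / 1421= 7906.76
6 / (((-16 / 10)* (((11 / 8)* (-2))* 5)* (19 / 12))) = 0.17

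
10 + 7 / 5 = 57 / 5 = 11.40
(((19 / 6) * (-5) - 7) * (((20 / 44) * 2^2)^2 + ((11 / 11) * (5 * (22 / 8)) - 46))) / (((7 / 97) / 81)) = 5026471227 / 6776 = 741805.08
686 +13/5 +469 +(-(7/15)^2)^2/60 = 3516212401/3037500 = 1157.60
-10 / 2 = -5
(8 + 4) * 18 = 216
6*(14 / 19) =84 / 19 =4.42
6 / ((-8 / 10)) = -15 / 2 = -7.50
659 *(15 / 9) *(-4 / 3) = -13180 / 9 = -1464.44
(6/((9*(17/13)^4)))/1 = 57122/250563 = 0.23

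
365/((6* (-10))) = -73/12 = -6.08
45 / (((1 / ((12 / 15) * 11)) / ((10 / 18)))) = 220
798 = 798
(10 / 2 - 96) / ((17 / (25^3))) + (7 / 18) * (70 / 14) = -25593155 / 306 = -83637.76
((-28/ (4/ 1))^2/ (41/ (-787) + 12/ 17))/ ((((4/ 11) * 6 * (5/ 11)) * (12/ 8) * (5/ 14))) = 555268637/ 3936150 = 141.07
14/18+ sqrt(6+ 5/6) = 7/9+ sqrt(246)/6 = 3.39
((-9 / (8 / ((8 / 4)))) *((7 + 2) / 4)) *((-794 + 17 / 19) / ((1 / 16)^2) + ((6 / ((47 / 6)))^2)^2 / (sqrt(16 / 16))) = 95297197675680 / 92713939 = 1027862.68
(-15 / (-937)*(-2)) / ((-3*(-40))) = -1 / 3748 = -0.00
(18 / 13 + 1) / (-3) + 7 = 242 / 39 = 6.21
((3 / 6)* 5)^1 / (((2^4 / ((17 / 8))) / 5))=425 / 256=1.66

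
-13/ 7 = -1.86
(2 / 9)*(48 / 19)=32 / 57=0.56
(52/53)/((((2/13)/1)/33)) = 11154/53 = 210.45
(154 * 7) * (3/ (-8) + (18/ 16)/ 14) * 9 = -22869/ 8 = -2858.62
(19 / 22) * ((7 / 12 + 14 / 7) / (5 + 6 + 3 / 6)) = 589 / 3036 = 0.19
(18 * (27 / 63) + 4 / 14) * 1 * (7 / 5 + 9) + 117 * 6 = 3926 / 5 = 785.20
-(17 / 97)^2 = -289 / 9409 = -0.03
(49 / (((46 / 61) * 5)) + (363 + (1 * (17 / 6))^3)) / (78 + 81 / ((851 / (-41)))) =366474899 / 68101560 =5.38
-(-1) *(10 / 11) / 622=5 / 3421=0.00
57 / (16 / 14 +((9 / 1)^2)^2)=399 / 45935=0.01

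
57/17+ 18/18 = 74/17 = 4.35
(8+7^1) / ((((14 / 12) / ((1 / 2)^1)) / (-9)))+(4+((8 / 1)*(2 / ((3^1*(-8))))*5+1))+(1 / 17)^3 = -5797319 / 103173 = -56.19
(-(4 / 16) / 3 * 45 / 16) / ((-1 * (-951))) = -0.00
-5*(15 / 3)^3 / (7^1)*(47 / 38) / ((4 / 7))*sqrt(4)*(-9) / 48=88125 / 1216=72.47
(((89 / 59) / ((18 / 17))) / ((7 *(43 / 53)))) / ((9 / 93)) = 2485859 / 958986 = 2.59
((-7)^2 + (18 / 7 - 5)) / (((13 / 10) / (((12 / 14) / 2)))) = 15.35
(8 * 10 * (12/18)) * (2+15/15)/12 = 13.33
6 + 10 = 16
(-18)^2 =324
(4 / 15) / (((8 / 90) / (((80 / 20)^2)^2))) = 768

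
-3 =-3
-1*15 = -15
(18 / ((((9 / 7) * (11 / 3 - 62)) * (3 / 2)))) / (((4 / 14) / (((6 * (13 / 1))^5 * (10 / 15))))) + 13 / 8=-215575685819 / 200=-1077878429.10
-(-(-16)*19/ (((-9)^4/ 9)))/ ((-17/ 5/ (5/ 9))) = 7600/ 111537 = 0.07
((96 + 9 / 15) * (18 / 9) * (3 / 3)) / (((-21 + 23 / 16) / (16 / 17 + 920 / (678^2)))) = -9493312192 / 1019157735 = -9.31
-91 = -91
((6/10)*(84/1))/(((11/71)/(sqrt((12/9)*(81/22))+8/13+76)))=53676*sqrt(66)/605+17820432/715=25644.45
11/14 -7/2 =-19/7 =-2.71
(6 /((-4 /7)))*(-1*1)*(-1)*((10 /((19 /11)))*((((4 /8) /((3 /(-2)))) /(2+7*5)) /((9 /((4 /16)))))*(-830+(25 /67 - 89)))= -1974665 /141303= -13.97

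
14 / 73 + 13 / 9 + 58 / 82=63128 / 26937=2.34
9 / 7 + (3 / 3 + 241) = 1703 / 7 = 243.29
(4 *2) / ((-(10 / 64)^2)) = -8192 / 25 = -327.68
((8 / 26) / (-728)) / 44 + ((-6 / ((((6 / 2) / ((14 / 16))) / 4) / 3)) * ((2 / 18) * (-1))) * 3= 728727 / 104104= 7.00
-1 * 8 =-8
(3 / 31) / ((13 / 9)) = 27 / 403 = 0.07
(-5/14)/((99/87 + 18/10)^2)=-105125/2540664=-0.04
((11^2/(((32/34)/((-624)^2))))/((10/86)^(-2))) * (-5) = -6257394000/1849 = -3384204.43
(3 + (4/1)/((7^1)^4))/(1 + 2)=1.00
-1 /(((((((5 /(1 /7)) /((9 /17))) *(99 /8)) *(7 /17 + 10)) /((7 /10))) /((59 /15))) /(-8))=32 /12375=0.00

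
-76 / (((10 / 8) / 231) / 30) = -421344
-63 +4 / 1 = -59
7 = 7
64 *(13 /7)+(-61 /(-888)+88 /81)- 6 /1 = 19134905 /167832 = 114.01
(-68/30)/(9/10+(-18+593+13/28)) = -952/242073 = -0.00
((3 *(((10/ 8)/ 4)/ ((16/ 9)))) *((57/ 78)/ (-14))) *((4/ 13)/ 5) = -513/ 302848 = -0.00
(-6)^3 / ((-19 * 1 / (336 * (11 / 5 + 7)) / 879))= 2934537984 / 95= 30889873.52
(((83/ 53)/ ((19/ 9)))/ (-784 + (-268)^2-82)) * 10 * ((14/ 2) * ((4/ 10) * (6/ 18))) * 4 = 13944/ 35727353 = 0.00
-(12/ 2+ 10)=-16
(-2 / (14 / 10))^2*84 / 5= 240 / 7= 34.29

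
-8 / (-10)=4 / 5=0.80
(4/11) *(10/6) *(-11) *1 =-20/3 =-6.67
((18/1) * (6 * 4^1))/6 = 72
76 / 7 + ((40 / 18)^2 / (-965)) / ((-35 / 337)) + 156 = 2609248 / 15633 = 166.91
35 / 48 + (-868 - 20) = -42589 / 48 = -887.27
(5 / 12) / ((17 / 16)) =20 / 51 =0.39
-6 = -6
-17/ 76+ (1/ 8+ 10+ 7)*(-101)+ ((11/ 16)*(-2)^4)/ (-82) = -10781253/ 6232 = -1729.98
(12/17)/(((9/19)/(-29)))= -2204/51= -43.22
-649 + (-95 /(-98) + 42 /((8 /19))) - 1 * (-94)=-89039 /196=-454.28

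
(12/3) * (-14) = -56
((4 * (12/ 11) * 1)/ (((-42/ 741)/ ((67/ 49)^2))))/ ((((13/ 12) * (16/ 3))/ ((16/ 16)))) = -4605714/ 184877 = -24.91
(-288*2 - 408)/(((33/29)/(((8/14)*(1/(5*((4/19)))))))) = -180728/385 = -469.42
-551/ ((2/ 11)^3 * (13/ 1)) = -7051.74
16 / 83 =0.19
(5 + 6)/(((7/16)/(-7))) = -176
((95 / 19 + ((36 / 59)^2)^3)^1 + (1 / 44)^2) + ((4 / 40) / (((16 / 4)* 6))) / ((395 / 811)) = 306072612359281337 / 60480558161147850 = 5.06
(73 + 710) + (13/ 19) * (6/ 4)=29793/ 38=784.03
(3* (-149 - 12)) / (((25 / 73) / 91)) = -3208569 / 25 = -128342.76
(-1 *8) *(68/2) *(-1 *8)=2176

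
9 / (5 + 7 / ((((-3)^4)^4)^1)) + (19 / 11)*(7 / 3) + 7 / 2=6024584429 / 645700836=9.33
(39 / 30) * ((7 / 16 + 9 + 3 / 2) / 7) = 65 / 32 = 2.03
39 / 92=0.42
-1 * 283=-283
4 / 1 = 4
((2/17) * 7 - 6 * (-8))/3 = 830/51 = 16.27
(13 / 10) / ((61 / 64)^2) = 26624 / 18605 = 1.43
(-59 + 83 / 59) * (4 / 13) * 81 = -1100952 / 767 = -1435.40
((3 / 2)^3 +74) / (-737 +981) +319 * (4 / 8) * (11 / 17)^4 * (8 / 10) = 18492047511 / 815164960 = 22.69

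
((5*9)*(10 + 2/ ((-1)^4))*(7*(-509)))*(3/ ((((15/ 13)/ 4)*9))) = -2223312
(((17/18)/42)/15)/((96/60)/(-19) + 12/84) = 323/12636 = 0.03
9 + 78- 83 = 4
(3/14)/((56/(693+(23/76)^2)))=12009891/4528384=2.65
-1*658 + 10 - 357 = -1005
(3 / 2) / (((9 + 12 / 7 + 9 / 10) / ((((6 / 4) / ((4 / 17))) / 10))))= 357 / 4336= 0.08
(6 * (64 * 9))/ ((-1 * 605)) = -3456/ 605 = -5.71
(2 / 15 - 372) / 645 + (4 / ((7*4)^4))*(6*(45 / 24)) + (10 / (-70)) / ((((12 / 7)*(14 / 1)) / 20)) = -4136067793 / 5946796800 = -0.70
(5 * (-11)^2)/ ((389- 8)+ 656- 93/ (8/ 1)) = 4840/ 8203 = 0.59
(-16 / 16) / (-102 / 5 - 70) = 5 / 452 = 0.01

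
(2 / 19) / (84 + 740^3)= 1 / 3849628798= 0.00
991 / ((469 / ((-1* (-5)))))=4955 / 469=10.57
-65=-65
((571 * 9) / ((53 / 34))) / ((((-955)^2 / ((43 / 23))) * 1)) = 7513218 / 1111758475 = 0.01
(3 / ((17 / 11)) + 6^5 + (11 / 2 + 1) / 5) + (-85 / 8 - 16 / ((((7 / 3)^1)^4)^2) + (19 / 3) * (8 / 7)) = 91445340911017 / 11760194040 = 7775.84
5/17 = 0.29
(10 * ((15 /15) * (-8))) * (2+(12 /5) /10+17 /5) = -2256 /5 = -451.20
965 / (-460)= -193 / 92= -2.10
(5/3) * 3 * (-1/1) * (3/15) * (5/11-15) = 160/11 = 14.55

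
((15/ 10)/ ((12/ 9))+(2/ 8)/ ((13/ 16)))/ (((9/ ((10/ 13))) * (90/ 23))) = 3427/ 109512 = 0.03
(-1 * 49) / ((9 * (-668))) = 49 / 6012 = 0.01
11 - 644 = -633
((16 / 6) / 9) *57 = 152 / 9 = 16.89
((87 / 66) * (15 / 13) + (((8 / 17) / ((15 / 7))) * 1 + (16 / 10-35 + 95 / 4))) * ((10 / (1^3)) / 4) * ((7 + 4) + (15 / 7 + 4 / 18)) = -264.27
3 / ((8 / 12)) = 9 / 2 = 4.50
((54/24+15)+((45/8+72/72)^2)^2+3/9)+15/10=23905939/12288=1945.47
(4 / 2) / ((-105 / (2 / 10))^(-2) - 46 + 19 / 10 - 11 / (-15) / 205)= -45202500 / 996634193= -0.05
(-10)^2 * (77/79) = 7700/79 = 97.47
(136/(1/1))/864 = 17/108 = 0.16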